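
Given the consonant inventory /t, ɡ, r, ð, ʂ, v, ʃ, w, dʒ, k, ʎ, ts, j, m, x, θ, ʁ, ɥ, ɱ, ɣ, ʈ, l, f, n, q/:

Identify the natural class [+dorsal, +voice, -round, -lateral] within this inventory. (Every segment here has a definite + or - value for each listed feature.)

ɡ, j, ʁ, ɣ

Checking each segment against [+dorsal], [+voice], [-round], [-lateral]: /ɡ/ (voiced velar stop), /j/ (palatal glide), /ʁ/ (voiced uvular fricative), /ɣ/ (voiced velar fricative) satisfy every feature; every other segment in the inventory fails at least one.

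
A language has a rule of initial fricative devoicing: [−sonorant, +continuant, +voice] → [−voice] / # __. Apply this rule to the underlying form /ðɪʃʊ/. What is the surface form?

/ð/ satisfies [−sonorant, +continuant, +voice] and sits in # __. The [−voice] counterpart of the voiced dental fricative is /θ/. Other segments in /ðɪʃʊ/ either fail the structural description or are not in the environment, so the surface form is [θɪʃʊ].

[θɪʃʊ]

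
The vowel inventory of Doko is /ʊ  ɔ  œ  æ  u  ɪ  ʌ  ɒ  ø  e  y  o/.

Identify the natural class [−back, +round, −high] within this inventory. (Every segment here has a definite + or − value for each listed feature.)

Eliminate segments failing any feature: /ʊ, ɔ, u, ʌ, ɒ, o/ are [+back]; /æ, ɪ, e/ are [−round]; /y/ is [+high]. The remaining /œ, ø/ satisfy [−back], [+round], [−high].

œ, ø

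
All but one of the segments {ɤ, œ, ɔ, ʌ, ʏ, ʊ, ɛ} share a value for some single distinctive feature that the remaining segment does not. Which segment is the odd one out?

The remaining segments after removing /ɤ/ share [−tense]; /ɤ/ (mid back unrounded tense vowel) is [+tense]. For every other candidate removal, the leftover set fails to share any single feature value that the removed segment lacks.

ɤ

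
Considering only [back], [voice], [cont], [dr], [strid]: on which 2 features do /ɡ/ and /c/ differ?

[voice], [back]

/ɡ/ is the voiced velar stop and /c/ is the voiceless palatal stop. Both are [−continuant], [−delayed release], [−strident]. /ɡ/ is [+voice] while /c/ is [−voice]; /ɡ/ is [+back] while /c/ is [−back], so the distinguishing features are [voice], [back].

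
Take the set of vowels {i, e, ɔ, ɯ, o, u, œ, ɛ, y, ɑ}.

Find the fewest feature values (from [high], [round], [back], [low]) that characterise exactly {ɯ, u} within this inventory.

[+high, +back]

Every target segment is [+high], [+back]; each remaining inventory member fails at least one of these. Each conjunct is needed — [+back] alone would also admit /ɔ, o, ɑ/; [+high] alone would also admit /i, y/ — and no other single listed feature has exactly this extension, so two is the minimum.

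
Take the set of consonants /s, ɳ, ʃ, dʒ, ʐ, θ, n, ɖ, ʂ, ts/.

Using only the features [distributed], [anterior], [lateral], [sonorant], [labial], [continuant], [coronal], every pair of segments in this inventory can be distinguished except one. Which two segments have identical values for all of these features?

ʂ, ʐ

/ʂ/ (voiceless retroflex fricative) and /ʐ/ (voiced retroflex fricative) are both [-distributed], [-anterior], [-lateral], [-sonorant], [-labial], [+continuant], [+coronal], so none of the listed features separates them. (They do differ in [voice], which is not among the given features.) Every other pair in the inventory differs on at least one listed feature.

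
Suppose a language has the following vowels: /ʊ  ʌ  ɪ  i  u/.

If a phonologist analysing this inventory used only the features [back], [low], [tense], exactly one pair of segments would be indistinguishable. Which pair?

ʌ, ʊ

On the given features, /ʌ/ and /ʊ/ have an identical profile: [+back], [−low], [−tense]. No other two segments in the inventory coincide on all 3 features. (They do differ in [labial], [round] and [high], which are not among the given features.)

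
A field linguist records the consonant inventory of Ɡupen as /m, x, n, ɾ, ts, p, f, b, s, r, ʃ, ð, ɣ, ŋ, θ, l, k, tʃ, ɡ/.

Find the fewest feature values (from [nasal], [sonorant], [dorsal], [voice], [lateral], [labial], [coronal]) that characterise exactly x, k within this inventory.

/x, k/ are all [-voice], [+dorsal], and no other segment in the inventory matches both values. Dropping any one of them over-generates: [+dorsal] alone would also admit /ɣ, ŋ, ɡ/; [-voice] alone would also admit /ts, p, f, s, …/. No other single listed feature picks out exactly this set either, so fewer than two features will not do.

[-voice, +dorsal]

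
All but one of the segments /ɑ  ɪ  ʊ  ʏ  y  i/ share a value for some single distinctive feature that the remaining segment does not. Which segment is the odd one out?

ɑ

/ʊ, i, ʏ, y, ɪ/ are all [+high], but /ɑ/ (low back unrounded vowel) is [−high]. No other single segment can be removed to leave a set sharing one feature value that the removed segment lacks, so /ɑ/ is the odd one out.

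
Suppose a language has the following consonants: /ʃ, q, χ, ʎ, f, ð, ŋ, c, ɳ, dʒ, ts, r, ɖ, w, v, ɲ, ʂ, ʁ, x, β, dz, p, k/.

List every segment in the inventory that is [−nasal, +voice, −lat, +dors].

w, ʁ

Checking each segment against [−nasal], [+voice], [−lateral], [+dorsal]: /w/ (labial-velar glide), /ʁ/ (voiced uvular fricative) satisfy every feature; every other segment in the inventory fails at least one.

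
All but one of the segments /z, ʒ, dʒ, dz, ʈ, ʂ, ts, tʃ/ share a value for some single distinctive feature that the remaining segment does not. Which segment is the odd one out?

ʈ

/tʃ, ʒ, dz, ts, dʒ, ʂ, z/ are all [+strident], but /ʈ/ (voiceless retroflex stop) is [−strident]. No other single segment can be removed to leave a set sharing one feature value that the removed segment lacks, so /ʈ/ is the odd one out.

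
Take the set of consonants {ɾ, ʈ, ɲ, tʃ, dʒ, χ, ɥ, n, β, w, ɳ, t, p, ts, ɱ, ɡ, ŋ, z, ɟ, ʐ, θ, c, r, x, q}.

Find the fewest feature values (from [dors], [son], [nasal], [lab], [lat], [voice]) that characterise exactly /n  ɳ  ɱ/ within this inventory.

[+nasal, −dors]

/n, ɳ, ɱ/ are all [+nasal], [−dorsal], and no other segment in the inventory matches both values. Dropping any one of them over-generates: [−dorsal] alone would also admit /ɾ, ʈ, tʃ, dʒ, …/; [+nasal] alone would also admit /ɲ, ŋ/. No other single listed feature picks out exactly this set either, so fewer than two features will not do.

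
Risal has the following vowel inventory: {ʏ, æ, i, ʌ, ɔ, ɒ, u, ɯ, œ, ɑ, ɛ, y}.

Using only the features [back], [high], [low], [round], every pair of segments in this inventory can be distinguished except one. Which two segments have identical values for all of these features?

Both /ʏ/ and /y/ are [−back], [+high], [−low], [+round]. Since the list omits [tense] — which does distinguish the high front rounded lax vowel from the high front rounded tense vowel — this pair collapses; all other pairs remain distinct.

ʏ, y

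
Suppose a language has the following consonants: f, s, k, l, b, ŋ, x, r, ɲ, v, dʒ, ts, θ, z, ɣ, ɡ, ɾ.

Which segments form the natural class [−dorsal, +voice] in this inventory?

Checking each segment against [−dorsal], [+voice]: /l/ (alveolar lateral approximant), /b/ (voiced bilabial stop), /r/ (alveolar trill), /v/ (voiced labiodental fricative), /dʒ/ (voiced postalveolar affricate), /z/ (voiced alveolar fricative), among others, satisfy every feature; every other segment in the inventory fails at least one.

l, b, r, v, dʒ, z, ɾ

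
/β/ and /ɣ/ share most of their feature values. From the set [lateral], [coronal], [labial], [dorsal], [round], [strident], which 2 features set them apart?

The two segments share [-lateral], [-coronal], [-round], [-strident]. The only features from the list on which they differ: /β/ is [+labial] while /ɣ/ is [-labial]; /β/ is [-dorsal] while /ɣ/ is [+dorsal].

[labial], [dorsal]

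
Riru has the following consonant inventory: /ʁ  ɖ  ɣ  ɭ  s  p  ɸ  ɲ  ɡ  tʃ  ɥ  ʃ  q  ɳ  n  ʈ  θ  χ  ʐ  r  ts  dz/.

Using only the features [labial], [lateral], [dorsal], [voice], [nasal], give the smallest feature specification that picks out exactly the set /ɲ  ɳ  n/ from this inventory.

[+nasal]

/ɲ, ɳ, n/ are exactly the [+nasal] segments in the inventory, so a single feature suffices.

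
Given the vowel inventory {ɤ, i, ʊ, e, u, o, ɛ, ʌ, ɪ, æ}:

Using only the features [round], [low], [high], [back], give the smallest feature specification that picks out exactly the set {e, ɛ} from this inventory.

The class [-high], [-low], [-back] has exactly /e, ɛ/ as its extension in this inventory. No smaller conjunction from the listed features achieves this: [-low, -back] alone would also admit /i, ɪ/; [-high, -back] alone would also admit /æ/; [-high, -low] alone would also admit /ɤ, o, ʌ/; and checking the remaining two-feature bundles turns up none with this extension.

[-high, -low, -back]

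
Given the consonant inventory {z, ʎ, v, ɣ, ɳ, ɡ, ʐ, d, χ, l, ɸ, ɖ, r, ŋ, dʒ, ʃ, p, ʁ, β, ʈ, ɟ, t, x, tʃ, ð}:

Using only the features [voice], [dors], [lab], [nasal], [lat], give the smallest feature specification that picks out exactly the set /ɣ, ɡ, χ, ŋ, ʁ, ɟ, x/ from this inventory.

[-lat, +dors]

The class [-lateral], [+dorsal] has exactly /ɣ, ɡ, χ, ŋ, ʁ, ɟ, x/ as its extension in this inventory. No smaller conjunction from the listed features achieves this: [+dorsal] alone would also admit /ʎ/; [-lateral] alone would also admit /z, v, ɳ, ʐ, …/; and checking the remaining single features turns up none with this extension.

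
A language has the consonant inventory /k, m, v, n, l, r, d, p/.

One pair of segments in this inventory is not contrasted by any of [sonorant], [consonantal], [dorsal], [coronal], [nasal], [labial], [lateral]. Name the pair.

v, p

On the given features, /v/ and /p/ have an identical profile: [−sonorant], [+consonantal], [−dorsal], [−coronal], [−nasal], [+labial], [−lateral]. No other two segments in the inventory coincide on all 7 features. (They do differ in [voice] and [continuant], which are not among the given features.)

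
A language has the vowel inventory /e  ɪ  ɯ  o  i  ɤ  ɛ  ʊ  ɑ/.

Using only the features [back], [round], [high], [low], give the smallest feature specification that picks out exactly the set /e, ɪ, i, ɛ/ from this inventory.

Every target segment is [-back] and no other inventory member is, so one feature is enough.

[-back]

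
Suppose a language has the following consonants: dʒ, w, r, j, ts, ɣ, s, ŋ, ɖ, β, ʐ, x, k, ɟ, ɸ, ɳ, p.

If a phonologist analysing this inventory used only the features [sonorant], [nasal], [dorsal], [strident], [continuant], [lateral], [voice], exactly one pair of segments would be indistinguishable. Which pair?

/j/ (palatal glide) and /w/ (labial-velar glide) are both [+sonorant], [−nasal], [+dorsal], [−strident], [+continuant], [−lateral], [+voice], so none of the listed features separates them. (They do differ in [labial], [round] and [back], which are not among the given features.) Every other pair in the inventory differs on at least one listed feature.

j, w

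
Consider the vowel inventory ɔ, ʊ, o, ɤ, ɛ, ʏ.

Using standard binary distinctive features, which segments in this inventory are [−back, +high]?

ʏ

Checking each segment against [−back], [+high]: /ʏ/ (high front rounded lax vowel) satisfies every feature; every other segment in the inventory fails at least one.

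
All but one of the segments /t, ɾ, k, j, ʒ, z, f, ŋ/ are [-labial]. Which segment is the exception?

/t, ŋ, j, k, ʒ, z, ɾ/ are all [-labial]; /f/ (voiceless labiodental fricative) is [+labial].

f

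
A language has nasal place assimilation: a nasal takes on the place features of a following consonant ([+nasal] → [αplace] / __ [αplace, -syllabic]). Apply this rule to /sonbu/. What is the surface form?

In /sonbu/, the nasal /n/ precedes /b/, which is [+labial]. The nasal assimilates in place, becoming the [+labial] nasal /m/. The surface form is [sombu].

[sombu]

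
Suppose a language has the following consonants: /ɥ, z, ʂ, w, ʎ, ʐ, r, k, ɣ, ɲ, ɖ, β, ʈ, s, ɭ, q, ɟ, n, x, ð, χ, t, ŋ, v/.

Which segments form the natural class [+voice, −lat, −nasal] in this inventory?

Eliminate segments failing any feature: /ʂ, k, ʈ, s, q, x, χ, t/ are [−voice]; /ʎ, ɭ/ are [+lateral]; /ɲ, n, ŋ/ are [+nasal]. The remaining /ɥ, z, w, ʐ, r, ɣ, ɖ, β, ɟ, ð, v/ satisfy [+voice], [−lateral], [−nasal].

ɥ, z, w, ʐ, r, ɣ, ɖ, β, ɟ, ð, v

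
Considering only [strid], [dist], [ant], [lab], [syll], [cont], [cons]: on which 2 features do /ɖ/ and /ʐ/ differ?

[continuant], [strident]

/ɖ/ is the voiced retroflex stop and /ʐ/ is the voiced retroflex fricative. Both are [−distributed], [−anterior], [−labial], [−syllabic], [+consonantal]. /ɖ/ is [−continuant] while /ʐ/ is [+continuant]; /ɖ/ is [−strident] while /ʐ/ is [+strident], so the distinguishing features are [continuant], [strident].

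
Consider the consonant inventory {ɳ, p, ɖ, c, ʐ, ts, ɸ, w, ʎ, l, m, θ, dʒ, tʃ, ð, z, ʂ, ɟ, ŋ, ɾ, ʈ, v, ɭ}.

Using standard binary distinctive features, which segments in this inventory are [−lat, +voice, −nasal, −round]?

Checking each segment against [−lateral], [+voice], [−nasal], [−round]: /ɖ/ (voiced retroflex stop), /ʐ/ (voiced retroflex fricative), /dʒ/ (voiced postalveolar affricate), /ð/ (voiced dental fricative), /z/ (voiced alveolar fricative), /ɟ/ (voiced palatal stop), among others, satisfy every feature; every other segment in the inventory fails at least one.

ɖ, ʐ, dʒ, ð, z, ɟ, ɾ, v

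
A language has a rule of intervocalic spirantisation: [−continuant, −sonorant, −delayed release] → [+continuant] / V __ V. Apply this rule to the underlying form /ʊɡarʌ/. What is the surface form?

[ʊɣarʌ]

Only /ɡ/ occurs between two vowels (/ʊ/ __ /a/) and matches the structural description. It is a voiced velar stop, so [−continuant, −sonorant, −delayed release] holds; changing it to [+continuant] with all other features held fixed yields /ɣ/ (voiced velar fricative). No other segment meets both the structural description and the environment, so the output is [ʊɣarʌ].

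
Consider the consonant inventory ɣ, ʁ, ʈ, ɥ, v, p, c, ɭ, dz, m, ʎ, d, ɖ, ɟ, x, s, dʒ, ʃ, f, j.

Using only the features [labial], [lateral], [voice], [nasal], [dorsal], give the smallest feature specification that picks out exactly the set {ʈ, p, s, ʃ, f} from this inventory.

/ʈ, p, s, ʃ, f/ are all [-voice], [-dorsal], and no other segment in the inventory matches both values. Dropping any one of them over-generates: [-dorsal] alone would also admit /v, ɭ, dz, m, …/; [-voice] alone would also admit /c, x/. No other single listed feature picks out exactly this set either, so fewer than two features will not do.

[-voice, -dorsal]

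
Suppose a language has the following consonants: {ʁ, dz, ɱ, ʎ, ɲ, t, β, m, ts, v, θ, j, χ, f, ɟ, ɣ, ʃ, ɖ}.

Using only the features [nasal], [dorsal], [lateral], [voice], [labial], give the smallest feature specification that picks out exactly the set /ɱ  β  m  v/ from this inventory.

Every target segment is [+voice], [+labial]; each remaining inventory member fails at least one of these. Each conjunct is needed — [+labial] alone would also admit /f/; [+voice] alone would also admit /ʁ, dz, ʎ, ɲ, …/ — and no other single listed feature has exactly this extension, so two is the minimum.

[+voice, +labial]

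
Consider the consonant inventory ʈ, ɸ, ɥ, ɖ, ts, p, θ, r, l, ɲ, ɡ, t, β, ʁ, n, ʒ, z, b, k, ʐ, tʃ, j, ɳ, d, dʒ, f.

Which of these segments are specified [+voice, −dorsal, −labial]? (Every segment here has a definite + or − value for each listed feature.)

Checking each segment against [+voice], [−dorsal], [−labial]: /ɖ/ (voiced retroflex stop), /r/ (alveolar trill), /l/ (alveolar lateral approximant), /n/ (alveolar nasal), /ʒ/ (voiced postalveolar fricative), /z/ (voiced alveolar fricative), among others, satisfy every feature; every other segment in the inventory fails at least one.

ɖ, r, l, n, ʒ, z, ʐ, ɳ, d, dʒ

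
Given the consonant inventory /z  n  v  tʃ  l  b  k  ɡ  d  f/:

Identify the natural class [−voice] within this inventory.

tʃ, k, f

The [−voice] segments here are /tʃ, k, f/; the remaining /z, n, v, l, b, ɡ, d/ are [+voice].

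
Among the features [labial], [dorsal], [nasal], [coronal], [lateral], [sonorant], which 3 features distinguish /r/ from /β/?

/r/ (alveolar trill) and /β/ (voiced bilabial fricative) agree on [−dorsal], [−nasal], [−lateral]. They differ on [sonorant] (/r/ [+], /β/ [−]), [labial] (/r/ [−], /β/ [+]), [coronal] (/r/ [+], /β/ [−]).

[sonorant], [labial], [coronal]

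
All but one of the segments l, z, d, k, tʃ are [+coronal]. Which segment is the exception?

/k/ is the voiceless velar stop, which is [−coronal]; the rest — /tʃ, z, l, d/ — are [+coronal].

k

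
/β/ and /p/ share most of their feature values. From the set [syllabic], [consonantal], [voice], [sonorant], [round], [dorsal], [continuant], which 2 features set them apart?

/β/ (voiced bilabial fricative) and /p/ (voiceless bilabial stop) agree on [-syllabic], [+consonantal], [-sonorant], [-round], [-dorsal]. They differ on [voice] (/β/ [+], /p/ [-]), [continuant] (/β/ [+], /p/ [-]).

[voice], [continuant]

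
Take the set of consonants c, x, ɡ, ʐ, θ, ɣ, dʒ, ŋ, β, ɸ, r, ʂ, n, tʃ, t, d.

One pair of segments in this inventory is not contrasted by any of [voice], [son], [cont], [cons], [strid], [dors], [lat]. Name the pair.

On the given features, /ɸ/ and /θ/ have an identical profile: [−voice], [−sonorant], [+continuant], [+consonantal], [−strident], [−dorsal], [−lateral]. No other two segments in the inventory coincide on all 7 features. (They do differ in [labial] and [coronal], which are not among the given features.)

ɸ, θ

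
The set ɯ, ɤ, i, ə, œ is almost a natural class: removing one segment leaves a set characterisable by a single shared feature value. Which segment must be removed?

œ

The remaining segments after removing /œ/ share [-round]; /œ/ (mid front rounded lax vowel) is [+round]. For every other candidate removal, the leftover set fails to share any single feature value that the removed segment lacks.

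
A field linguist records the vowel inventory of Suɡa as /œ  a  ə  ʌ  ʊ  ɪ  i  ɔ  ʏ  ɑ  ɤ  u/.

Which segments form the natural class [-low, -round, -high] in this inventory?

ə, ʌ, ɤ

Eliminate segments failing any feature: /œ, ʊ, ɔ, ʏ, u/ are [+round]; /a, ɑ/ are [+low]; /ɪ, i/ are [+high]. The remaining /ə, ʌ, ɤ/ satisfy [-low], [-round], [-high].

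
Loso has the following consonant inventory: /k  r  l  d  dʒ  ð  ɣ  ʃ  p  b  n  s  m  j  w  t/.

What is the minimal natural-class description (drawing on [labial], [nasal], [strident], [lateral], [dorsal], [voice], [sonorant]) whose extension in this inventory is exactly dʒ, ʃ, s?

The target set is precisely the extension of [+strident] in this inventory.

[+strident]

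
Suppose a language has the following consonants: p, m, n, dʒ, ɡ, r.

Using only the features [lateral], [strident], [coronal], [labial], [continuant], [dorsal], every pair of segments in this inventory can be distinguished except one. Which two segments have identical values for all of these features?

Both /m/ and /p/ are [−lateral], [−strident], [−coronal], [+labial], [−continuant], [−dorsal]. Since the list omits [sonorant], [voice] and [nasal] — which do distinguish the bilabial nasal from the voiceless bilabial stop — this pair collapses; all other pairs remain distinct.

m, p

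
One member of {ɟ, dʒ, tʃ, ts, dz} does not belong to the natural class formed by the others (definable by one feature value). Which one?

/dʒ, dz, ts, tʃ/ are all [+delayed release], but /ɟ/ (voiced palatal stop) is [−delayed release]. No other single segment can be removed to leave a set sharing one feature value that the removed segment lacks, so /ɟ/ is the odd one out.

ɟ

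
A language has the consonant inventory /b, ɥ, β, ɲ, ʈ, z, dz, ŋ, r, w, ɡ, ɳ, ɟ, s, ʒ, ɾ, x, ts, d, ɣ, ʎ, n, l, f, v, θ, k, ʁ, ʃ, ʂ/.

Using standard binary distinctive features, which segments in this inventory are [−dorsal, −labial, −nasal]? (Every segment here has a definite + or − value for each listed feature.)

Checking each segment against [−dorsal], [−labial], [−nasal]: /ʈ/ (voiceless retroflex stop), /z/ (voiced alveolar fricative), /dz/ (voiced alveolar affricate), /r/ (alveolar trill), /s/ (voiceless alveolar fricative), /ʒ/ (voiced postalveolar fricative), among others, satisfy every feature; every other segment in the inventory fails at least one.

ʈ, z, dz, r, s, ʒ, ɾ, ts, d, l, θ, ʃ, ʂ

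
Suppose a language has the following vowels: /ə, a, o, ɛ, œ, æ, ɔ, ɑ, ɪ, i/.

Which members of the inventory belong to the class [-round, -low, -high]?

Checking each segment against [-round], [-low], [-high]: /ə/ (mid central vowel (schwa)), /ɛ/ (mid front unrounded lax vowel) satisfy every feature; every other segment in the inventory fails at least one.

ə, ɛ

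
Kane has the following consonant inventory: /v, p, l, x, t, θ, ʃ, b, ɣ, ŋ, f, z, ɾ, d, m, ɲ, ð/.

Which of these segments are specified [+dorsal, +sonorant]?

First, the [+dorsal] segments are /x, ɣ, ŋ, ɲ/.
Among these, [+sonorant] leaves /ŋ, ɲ/.

ŋ, ɲ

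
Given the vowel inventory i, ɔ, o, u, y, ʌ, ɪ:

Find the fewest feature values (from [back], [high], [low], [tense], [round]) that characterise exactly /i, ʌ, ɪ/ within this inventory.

/i, ʌ, ɪ/ are exactly the [-round] segments in the inventory, so a single feature suffices.

[-round]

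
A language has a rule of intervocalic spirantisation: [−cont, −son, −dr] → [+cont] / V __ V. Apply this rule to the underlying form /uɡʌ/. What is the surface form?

Only /ɡ/ occurs between two vowels (/u/ __ /ʌ/) and matches the structural description. It is a voiced velar stop, so [−cont, −son, −dr] holds; changing it to [+continuant] with all other features held fixed yields /ɣ/ (voiced velar fricative). No other segment meets both the structural description and the environment, so the output is [uɣʌ].

[uɣʌ]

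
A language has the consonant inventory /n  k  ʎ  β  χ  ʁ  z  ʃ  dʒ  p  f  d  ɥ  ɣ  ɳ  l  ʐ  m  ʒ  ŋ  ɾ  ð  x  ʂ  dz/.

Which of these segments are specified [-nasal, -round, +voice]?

ʎ, β, ʁ, z, dʒ, d, ɣ, l, ʐ, ʒ, ɾ, ð, dz

Checking each segment against [-nasal], [-round], [+voice]: /ʎ/ (palatal lateral approximant), /β/ (voiced bilabial fricative), /ʁ/ (voiced uvular fricative), /z/ (voiced alveolar fricative), /dʒ/ (voiced postalveolar affricate), /d/ (voiced alveolar stop), among others, satisfy every feature; every other segment in the inventory fails at least one.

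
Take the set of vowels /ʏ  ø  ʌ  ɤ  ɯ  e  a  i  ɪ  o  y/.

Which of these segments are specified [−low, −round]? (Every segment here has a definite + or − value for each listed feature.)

ʌ, ɤ, ɯ, e, i, ɪ

Among the inventory, the [−low] segments are /ʏ, ø, ʌ, ɤ, ɯ, e, i, ɪ, o, y/.
Then [−round] leaves /ʌ, ɤ, ɯ, e, i, ɪ/.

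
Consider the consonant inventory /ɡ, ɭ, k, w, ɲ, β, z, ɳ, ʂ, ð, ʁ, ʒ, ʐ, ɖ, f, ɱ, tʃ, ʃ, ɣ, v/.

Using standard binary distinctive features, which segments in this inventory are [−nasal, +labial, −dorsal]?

Checking each segment against [−nasal], [+labial], [−dorsal]: /β/ (voiced bilabial fricative), /f/ (voiceless labiodental fricative), /v/ (voiced labiodental fricative) satisfy every feature; every other segment in the inventory fails at least one.

β, f, v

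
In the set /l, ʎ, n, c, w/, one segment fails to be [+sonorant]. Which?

Every segment except /c/ is [+sonorant]. /c/ (voiceless palatal stop) is [-sonorant], so it is the exception.

c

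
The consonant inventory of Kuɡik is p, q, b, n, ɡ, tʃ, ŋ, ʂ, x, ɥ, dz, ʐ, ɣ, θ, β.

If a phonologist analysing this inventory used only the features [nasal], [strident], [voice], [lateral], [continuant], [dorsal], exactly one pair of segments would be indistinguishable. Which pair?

/ɣ/ (voiced velar fricative) and /ɥ/ (labial-palatal glide) are both [−nasal], [−strident], [+voice], [−lateral], [+continuant], [+dorsal], so none of the listed features separates them. (They do differ in [sonorant], [labial], [round] and [back], which are not among the given features.) Every other pair in the inventory differs on at least one listed feature.

ɣ, ɥ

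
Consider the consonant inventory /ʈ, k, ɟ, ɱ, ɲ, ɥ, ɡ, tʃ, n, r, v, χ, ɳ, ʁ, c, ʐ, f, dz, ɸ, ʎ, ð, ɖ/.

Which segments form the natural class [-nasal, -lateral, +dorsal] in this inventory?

k, ɟ, ɥ, ɡ, χ, ʁ, c

Among the inventory, the [-nasal] segments are /ʈ, k, ɟ, ɥ, ɡ, tʃ, r, v, χ, ʁ, c, ʐ, f, dz, ɸ, ʎ, ð, ɖ/.
Of those, [-lateral] gives /ʈ, k, ɟ, ɥ, ɡ, tʃ, r, v, χ, ʁ, c, ʐ, f, dz, ɸ, ð, ɖ/.
Among these, [+dorsal] leaves /k, ɟ, ɥ, ɡ, χ, ʁ, c/.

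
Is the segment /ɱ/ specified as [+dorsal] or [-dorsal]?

[-dorsal]

As the labiodental nasal, /ɱ/ is [-dorsal].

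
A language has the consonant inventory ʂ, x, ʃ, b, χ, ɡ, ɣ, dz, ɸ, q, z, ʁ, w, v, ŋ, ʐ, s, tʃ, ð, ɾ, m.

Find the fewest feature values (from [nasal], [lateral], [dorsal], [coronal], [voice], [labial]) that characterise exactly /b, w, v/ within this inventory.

[+voice, −nasal, +labial]

The class [+voice], [−nasal], [+labial] has exactly /b, w, v/ as its extension in this inventory. No smaller conjunction from the listed features achieves this: [−nasal, +labial] alone would also admit /ɸ/; [+voice, +labial] alone would also admit /m/; [+voice, −nasal] alone would also admit /ɡ, ɣ, dz, z, …/; and checking the remaining two-feature bundles turns up none with this extension.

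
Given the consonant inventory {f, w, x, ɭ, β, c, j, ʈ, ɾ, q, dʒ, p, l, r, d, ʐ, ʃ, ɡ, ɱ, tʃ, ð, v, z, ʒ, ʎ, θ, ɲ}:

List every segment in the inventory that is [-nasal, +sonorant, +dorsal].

Checking each segment against [-nasal], [+sonorant], [+dorsal]: /w/ (labial-velar glide), /j/ (palatal glide), /ʎ/ (palatal lateral approximant) satisfy every feature; every other segment in the inventory fails at least one.

w, j, ʎ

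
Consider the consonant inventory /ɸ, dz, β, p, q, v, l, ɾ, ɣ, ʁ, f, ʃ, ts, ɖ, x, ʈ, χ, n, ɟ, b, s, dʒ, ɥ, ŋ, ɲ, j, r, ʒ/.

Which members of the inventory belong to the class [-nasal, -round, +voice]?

dz, β, v, l, ɾ, ɣ, ʁ, ɖ, ɟ, b, dʒ, j, r, ʒ

Eliminate segments failing any feature: /ɸ, p, q, f, ʃ, ts, x, ʈ, χ, s/ are [-voice]; /n, ŋ, ɲ/ are [+nasal]; /ɥ/ is [+round]. The remaining /dz, β, v, l, ɾ, ɣ, ʁ, ɖ, ɟ, b, dʒ, j, r, ʒ/ satisfy [-nasal], [-round], [+voice].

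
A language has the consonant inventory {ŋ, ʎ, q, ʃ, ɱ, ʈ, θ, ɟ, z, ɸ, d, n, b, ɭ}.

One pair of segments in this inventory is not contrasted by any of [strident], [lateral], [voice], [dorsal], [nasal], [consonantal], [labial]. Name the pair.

ʈ, θ

/ʈ/ (voiceless retroflex stop) and /θ/ (voiceless dental fricative) are both [-strident], [-lateral], [-voice], [-dorsal], [-nasal], [+consonantal], [-labial], so none of the listed features separates them. (They do differ in [continuant], [anterior] and [distributed], which are not among the given features.) Every other pair in the inventory differs on at least one listed feature.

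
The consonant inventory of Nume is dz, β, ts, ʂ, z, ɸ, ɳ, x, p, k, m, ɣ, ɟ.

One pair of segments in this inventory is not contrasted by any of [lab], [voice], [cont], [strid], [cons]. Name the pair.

Both /ɟ/ and /ɳ/ are [-labial], [+voice], [-continuant], [-strident], [+consonantal]. Since the list omits [sonorant], [nasal] and [dorsal] — which do distinguish the voiced palatal stop from the retroflex nasal — this pair collapses; all other pairs remain distinct.

ɟ, ɳ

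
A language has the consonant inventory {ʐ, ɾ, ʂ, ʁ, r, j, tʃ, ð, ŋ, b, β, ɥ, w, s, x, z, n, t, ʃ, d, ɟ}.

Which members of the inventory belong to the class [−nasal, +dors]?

ʁ, j, ɥ, w, x, ɟ

Eliminate segments failing any feature: /ʐ, ɾ, ʂ, r, tʃ, ð, b, β, s, z, t, ʃ, d/ are [−dorsal]; /ŋ, n/ are [+nasal]. The remaining /ʁ, j, ɥ, w, x, ɟ/ satisfy [−nasal], [+dorsal].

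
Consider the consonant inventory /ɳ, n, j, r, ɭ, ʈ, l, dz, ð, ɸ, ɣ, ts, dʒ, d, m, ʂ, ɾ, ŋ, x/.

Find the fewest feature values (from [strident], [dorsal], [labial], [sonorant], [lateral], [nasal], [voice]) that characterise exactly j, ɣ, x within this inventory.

[−nasal, +dorsal]

The class [−nasal], [+dorsal] has exactly /j, ɣ, x/ as its extension in this inventory. No smaller conjunction from the listed features achieves this: [+dorsal] alone would also admit /ŋ/; [−nasal] alone would also admit /r, ɭ, ʈ, l, …/; and checking the remaining single features turns up none with this extension.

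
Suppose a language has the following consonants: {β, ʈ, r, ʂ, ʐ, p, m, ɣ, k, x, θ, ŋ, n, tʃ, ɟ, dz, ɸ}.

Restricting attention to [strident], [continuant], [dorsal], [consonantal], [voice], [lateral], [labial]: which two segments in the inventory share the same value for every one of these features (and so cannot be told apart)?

ɟ, ŋ

Both /ɟ/ and /ŋ/ are [−strident], [−continuant], [+dorsal], [+consonantal], [+voice], [−lateral], [−labial]. Since the list omits [sonorant], [nasal] and [back] — which do distinguish the voiced palatal stop from the velar nasal — this pair collapses; all other pairs remain distinct.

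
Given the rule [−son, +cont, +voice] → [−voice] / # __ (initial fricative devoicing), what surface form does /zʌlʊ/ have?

[sʌlʊ]

/z/ satisfies [−son, +cont, +voice] and sits in # __. The [−voice] counterpart of the voiced alveolar fricative is /s/. Other segments in /zʌlʊ/ either fail the structural description or are not in the environment, so the surface form is [sʌlʊ].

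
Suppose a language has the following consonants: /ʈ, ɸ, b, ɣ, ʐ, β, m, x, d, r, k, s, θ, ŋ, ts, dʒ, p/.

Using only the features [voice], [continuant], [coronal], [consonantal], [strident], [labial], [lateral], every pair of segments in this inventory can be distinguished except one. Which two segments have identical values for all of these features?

/b/ (voiced bilabial stop) and /m/ (bilabial nasal) are both [+voice], [−continuant], [−coronal], [+consonantal], [−strident], [+labial], [−lateral], so none of the listed features separates them. (They do differ in [sonorant] and [nasal], which are not among the given features.) Every other pair in the inventory differs on at least one listed feature.

b, m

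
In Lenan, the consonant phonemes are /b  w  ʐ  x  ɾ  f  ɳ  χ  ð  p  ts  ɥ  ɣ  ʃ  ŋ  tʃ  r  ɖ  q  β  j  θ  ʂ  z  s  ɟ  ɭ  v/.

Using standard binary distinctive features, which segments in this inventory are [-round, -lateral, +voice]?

b, ʐ, ɾ, ɳ, ð, ɣ, ŋ, r, ɖ, β, j, z, ɟ, v

Eliminate segments failing any feature: /w, ɥ/ are [+round]; /x, f, χ, p, ts, ʃ, tʃ, q, θ, ʂ, s/ are [-voice]; /ɭ/ is [+lateral]. The remaining /b, ʐ, ɾ, ɳ, ð, ɣ, ŋ, r, ɖ, β, j, z, ɟ, v/ satisfy [-round], [-lateral], [+voice].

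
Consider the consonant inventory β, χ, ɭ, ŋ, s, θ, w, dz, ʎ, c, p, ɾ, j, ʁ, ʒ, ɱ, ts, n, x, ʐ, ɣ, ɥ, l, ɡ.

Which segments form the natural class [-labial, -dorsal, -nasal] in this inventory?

ɭ, s, θ, dz, ɾ, ʒ, ts, ʐ, l

Eliminate segments failing any feature: /β, w, p, ɱ, ɥ/ are [+labial]; /χ, ŋ, ʎ, c, j, ʁ, x, ɣ, ɡ/ are [+dorsal]; /n/ is [+nasal]. The remaining /ɭ, s, θ, dz, ɾ, ʒ, ts, ʐ, l/ satisfy [-labial], [-dorsal], [-nasal].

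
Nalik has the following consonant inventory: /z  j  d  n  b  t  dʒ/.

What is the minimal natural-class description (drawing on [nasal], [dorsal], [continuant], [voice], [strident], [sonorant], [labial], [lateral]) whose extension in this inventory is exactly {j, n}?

[+sonorant]

The target set is precisely the extension of [+sonorant] in this inventory.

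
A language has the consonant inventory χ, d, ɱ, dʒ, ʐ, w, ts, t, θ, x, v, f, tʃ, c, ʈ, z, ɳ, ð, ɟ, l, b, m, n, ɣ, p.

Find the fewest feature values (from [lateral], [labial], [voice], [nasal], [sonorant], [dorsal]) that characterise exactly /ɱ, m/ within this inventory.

[+nasal, +labial]

The class [+nasal], [+labial] has exactly /ɱ, m/ as its extension in this inventory. No smaller conjunction from the listed features achieves this: [+labial] alone would also admit /w, v, f, b, …/; [+nasal] alone would also admit /ɳ, n/; and checking the remaining single features turns up none with this extension.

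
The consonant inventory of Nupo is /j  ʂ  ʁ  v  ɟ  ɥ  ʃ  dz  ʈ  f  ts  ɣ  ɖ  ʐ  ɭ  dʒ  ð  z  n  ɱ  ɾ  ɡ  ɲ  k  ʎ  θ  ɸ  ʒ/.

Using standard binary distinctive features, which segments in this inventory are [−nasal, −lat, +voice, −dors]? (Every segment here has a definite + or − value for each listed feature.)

Eliminate segments failing any feature: /j, ʁ, ɟ, ɥ, ɣ, ɡ/ are [+dorsal]; /ʂ, ʃ, ʈ, f, ts, k, θ, ɸ/ are [−voice]; /ɭ, ʎ/ are [+lateral]; /n, ɱ, ɲ/ are [+nasal]. The remaining /v, dz, ɖ, ʐ, dʒ, ð, z, ɾ, ʒ/ satisfy [−nasal], [−lateral], [+voice], [−dorsal].

v, dz, ɖ, ʐ, dʒ, ð, z, ɾ, ʒ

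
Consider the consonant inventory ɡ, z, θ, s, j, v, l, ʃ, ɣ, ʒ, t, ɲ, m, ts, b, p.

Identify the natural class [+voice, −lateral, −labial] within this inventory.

ɡ, z, j, ɣ, ʒ, ɲ

The [+voice] segments are /ɡ, z, j, v, l, ɣ, ʒ, ɲ, m, b/.
Within that set, [−lateral] gives /ɡ, z, j, v, ɣ, ʒ, ɲ, m, b/.
Within that set, [−labial] leaves /ɡ, z, j, ɣ, ʒ, ɲ/.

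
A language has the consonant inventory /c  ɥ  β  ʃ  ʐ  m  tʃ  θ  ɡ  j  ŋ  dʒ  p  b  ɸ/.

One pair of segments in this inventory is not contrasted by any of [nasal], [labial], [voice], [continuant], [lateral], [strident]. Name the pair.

/β/ (voiced bilabial fricative) and /ɥ/ (labial-palatal glide) are both [−nasal], [+labial], [+voice], [+continuant], [−lateral], [−strident], so none of the listed features separates them. (They do differ in [sonorant], [round] and [dorsal], which are not among the given features.) Every other pair in the inventory differs on at least one listed feature.

β, ɥ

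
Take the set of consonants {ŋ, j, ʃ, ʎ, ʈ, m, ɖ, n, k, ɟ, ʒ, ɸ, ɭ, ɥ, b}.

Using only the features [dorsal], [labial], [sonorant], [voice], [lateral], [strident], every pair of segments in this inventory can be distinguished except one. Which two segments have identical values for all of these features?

j, ŋ

On the given features, /j/ and /ŋ/ have an identical profile: [+dorsal], [−labial], [+sonorant], [+voice], [−lateral], [−strident]. No other two segments in the inventory coincide on all 6 features. (They do differ in [nasal], [continuant] and [back], which are not among the given features.)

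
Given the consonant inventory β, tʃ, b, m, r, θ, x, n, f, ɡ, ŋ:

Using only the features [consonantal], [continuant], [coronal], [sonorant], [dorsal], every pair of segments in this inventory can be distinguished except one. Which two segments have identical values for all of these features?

β, f

/β/ (voiced bilabial fricative) and /f/ (voiceless labiodental fricative) are both [+consonantal], [+continuant], [−coronal], [−sonorant], [−dorsal], so none of the listed features separates them. (They do differ in [voice], which is not among the given features.) Every other pair in the inventory differs on at least one listed feature.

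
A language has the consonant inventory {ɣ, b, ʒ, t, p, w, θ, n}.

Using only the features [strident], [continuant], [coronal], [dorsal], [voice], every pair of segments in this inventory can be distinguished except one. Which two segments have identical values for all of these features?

w, ɣ

On the given features, /w/ and /ɣ/ have an identical profile: [−strident], [+continuant], [−coronal], [+dorsal], [+voice]. No other two segments in the inventory coincide on all 5 features. (They do differ in [sonorant], [labial] and [round], which are not among the given features.)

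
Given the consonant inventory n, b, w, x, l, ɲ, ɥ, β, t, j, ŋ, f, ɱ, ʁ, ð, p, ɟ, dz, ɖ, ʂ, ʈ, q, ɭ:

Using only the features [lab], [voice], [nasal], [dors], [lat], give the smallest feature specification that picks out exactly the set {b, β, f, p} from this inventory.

[−nasal, +lab, −dors]

/b, β, f, p/ are all [−nasal], [+labial], [−dorsal], and no other segment in the inventory matches all three values. Dropping any one of them over-generates: [+labial, −dorsal] alone would also admit /ɱ/; [−nasal, −dorsal] alone would also admit /l, t, ð, dz, …/; [−nasal, +labial] alone would also admit /w, ɥ/. No other combination of two listed features picks out exactly this set either, so fewer than three features will not do.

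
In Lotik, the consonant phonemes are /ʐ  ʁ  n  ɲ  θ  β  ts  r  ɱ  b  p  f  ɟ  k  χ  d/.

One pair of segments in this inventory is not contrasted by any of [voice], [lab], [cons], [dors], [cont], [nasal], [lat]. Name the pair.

ʐ, r

/ʐ/ (voiced retroflex fricative) and /r/ (alveolar trill) are both [+voice], [−labial], [+consonantal], [−dorsal], [+continuant], [−nasal], [−lateral], so none of the listed features separates them. (They do differ in [sonorant], [strident] and [anterior], which are not among the given features.) Every other pair in the inventory differs on at least one listed feature.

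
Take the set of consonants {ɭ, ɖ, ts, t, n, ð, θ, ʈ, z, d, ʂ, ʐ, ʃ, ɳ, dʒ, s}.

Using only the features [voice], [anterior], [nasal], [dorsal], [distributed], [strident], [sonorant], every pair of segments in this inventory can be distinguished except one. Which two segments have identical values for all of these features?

Both /s/ and /ts/ are [−voice], [+anterior], [−nasal], [−dorsal], [−distributed], [+strident], [−sonorant]. Since the list omits [continuant] — which does distinguish the voiceless alveolar fricative from the voiceless alveolar affricate — this pair collapses; all other pairs remain distinct.

s, ts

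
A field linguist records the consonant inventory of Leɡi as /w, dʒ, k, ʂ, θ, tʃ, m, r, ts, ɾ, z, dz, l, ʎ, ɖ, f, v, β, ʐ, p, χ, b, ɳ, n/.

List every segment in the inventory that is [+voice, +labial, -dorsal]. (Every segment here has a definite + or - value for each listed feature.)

The [+voice] segments are /w, dʒ, m, r, ɾ, z, dz, l, ʎ, ɖ, v, β, ʐ, b, ɳ, n/.
Of those, [+labial] gives /w, m, v, β, b/.
Of those, [-dorsal] leaves /m, v, β, b/.

m, v, β, b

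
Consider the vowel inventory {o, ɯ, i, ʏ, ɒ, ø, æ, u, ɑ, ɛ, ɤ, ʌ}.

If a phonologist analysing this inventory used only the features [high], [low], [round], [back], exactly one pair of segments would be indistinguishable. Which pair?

On the given features, /ɤ/ and /ʌ/ have an identical profile: [-high], [-low], [-round], [+back]. No other two segments in the inventory coincide on all 4 features. (They do differ in [tense], which is not among the given features.)

ɤ, ʌ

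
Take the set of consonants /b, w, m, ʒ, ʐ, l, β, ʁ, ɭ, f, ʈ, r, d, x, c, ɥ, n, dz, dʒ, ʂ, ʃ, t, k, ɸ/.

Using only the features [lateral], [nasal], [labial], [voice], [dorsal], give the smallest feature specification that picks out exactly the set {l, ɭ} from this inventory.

The target set is precisely the extension of [+lateral] in this inventory.

[+lateral]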